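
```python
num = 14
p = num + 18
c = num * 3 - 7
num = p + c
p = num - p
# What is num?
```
Trace:
  num=14
  num=14, p=32
  num=14, p=32, c=35
  num=67, p=32, c=35
  num=67, p=35, c=35

Final answer: 67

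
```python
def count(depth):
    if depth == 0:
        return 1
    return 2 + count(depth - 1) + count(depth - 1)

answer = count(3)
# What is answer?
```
Call trace (a repeated sub-call is expanded the first time; later identical calls just restate its return value):
count(depth=3)
  count(depth=2)
    count(depth=1)
      count(depth=0)
      -> return 1
      count(depth=0)
      -> return 1
    -> return 4
    count(depth=1) -> return 4  (same call as traced above)
  -> return 10
  count(depth=2) -> return 10  (same call as traced above)
-> return 22

Final answer: 22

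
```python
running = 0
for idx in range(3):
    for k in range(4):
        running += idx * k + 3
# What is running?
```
Trace:
  running=0
  running=3, idx=0, k=0
  running=6, idx=0, k=1
  running=9, idx=0, k=2
  running=12, idx=0, k=3
  running=15, idx=1, k=0
  running=19, idx=1, k=1
  running=24, idx=1, k=2
  running=30, idx=1, k=3
  running=33, idx=2, k=0
  running=38, idx=2, k=1
  running=45, idx=2, k=2
  running=54, idx=2, k=3

Final answer: 54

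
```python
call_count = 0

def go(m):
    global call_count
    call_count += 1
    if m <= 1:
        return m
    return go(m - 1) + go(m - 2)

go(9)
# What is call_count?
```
Call trace (a repeated sub-call is expanded the first time; later identical calls just restate its return value):
go(m=9)
  go(m=8)
    go(m=7)
      go(m=6)
        go(m=5)
          go(m=4)
            go(m=3)
              go(m=2)
                go(m=1)
                -> return 1
                go(m=0)
                -> return 0
              -> return 1
              go(m=1)
              -> return 1
            -> return 2
            go(m=2) -> return 1  (same call as traced above)
          -> return 3
          go(m=3) -> return 2  (same call as traced above)
        -> return 5
        go(m=4) -> return 3  (same call as traced above)
      -> return 8
      go(m=5) -> return 5  (same call as traced above)
    -> return 13
    go(m=6) -> return 8  (same call as traced above)
  -> return 21
  go(m=7) -> return 13  (same call as traced above)
-> return 34

call_count is incremented once per call, so count the calls in each subtree. Let C(m) = number of calls made by go(m).
C(0) = C(1) = 1 (base case, no recursion); C(m) = 1 + C(m - 1) + C(m - 2) otherwise.
C(2) = 1 + C(1) + C(0) = 1 + 1 + 1 = 3
C(3) = 1 + C(2) + C(1) = 1 + 3 + 1 = 5
C(4) = 1 + C(3) + C(2) = 1 + 5 + 3 = 9
C(5) = 1 + C(4) + C(3) = 1 + 9 + 5 = 15
C(6) = 1 + C(5) + C(4) = 1 + 15 + 9 = 25
C(7) = 1 + C(6) + C(5) = 1 + 25 + 15 = 41
C(8) = 1 + C(7) + C(6) = 1 + 41 + 25 = 67
C(9) = 1 + C(8) + C(7) = 1 + 67 + 41 = 109
call_count = C(9) = 109

Final answer: 109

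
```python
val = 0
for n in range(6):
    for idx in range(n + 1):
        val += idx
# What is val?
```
Trace:
  val=0
  val=0, n=0, idx=0
  val=0, n=1, idx=0
  val=1, n=1, idx=1
  val=1, n=2, idx=0
  val=2, n=2, idx=1
  val=4, n=2, idx=2
  val=4, n=3, idx=0
  val=5, n=3, idx=1
  val=7, n=3, idx=2
  val=10, n=3, idx=3
  val=10, n=4, idx=0
  val=11, n=4, idx=1
  val=13, n=4, idx=2
  val=16, n=4, idx=3
  val=20, n=4, idx=4
  val=20, n=5, idx=0
  val=21, n=5, idx=1
  val=23, n=5, idx=2
  val=26, n=5, idx=3
  val=30, n=5, idx=4
  val=35, n=5, idx=5

Final answer: 35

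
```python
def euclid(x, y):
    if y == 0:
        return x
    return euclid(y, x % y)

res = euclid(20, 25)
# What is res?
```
Call trace:
euclid(x=20, y=25)
  euclid(x=25, y=20)
    euclid(x=20, y=5)
      euclid(x=5, y=0)
      -> return 5
    -> return 5
  -> return 5
-> return 5

Final answer: 5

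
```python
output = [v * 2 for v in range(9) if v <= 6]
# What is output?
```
Trace:
  v=0
  v=1
  v=2
  v=3
  v=4
  v=5
  v=6
  v=7
  v=8
  output=[0, 2, 4, 6, 8, 10, 12]

Final answer: [0, 2, 4, 6, 8, 10, 12]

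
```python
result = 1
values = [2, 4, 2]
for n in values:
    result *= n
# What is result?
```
Trace:
  result=1
  result=2, n=2
  result=8, n=4
  result=16, n=2

Final answer: 16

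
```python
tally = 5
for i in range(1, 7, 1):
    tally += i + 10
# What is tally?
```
Trace:
  tally=5
  tally=16, i=1
  tally=28, i=2
  tally=41, i=3
  tally=55, i=4
  tally=70, i=5
  tally=86, i=6

Final answer: 86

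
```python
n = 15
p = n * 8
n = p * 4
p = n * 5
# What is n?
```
Trace:
  n=15
  n=15, p=120
  n=480, p=120
  n=480, p=2400

Final answer: 480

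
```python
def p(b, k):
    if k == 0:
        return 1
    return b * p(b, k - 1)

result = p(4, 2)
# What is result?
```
Call trace:
p(b=4, k=2)
  p(b=4, k=1)
    p(b=4, k=0)
    -> return 1
  -> return 4
-> return 16

Final answer: 16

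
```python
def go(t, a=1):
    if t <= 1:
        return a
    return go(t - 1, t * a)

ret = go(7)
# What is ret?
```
Call trace:
go(t=7, a=1)
  go(t=6, a=7)
    go(t=5, a=42)
      go(t=4, a=210)
        go(t=3, a=840)
          go(t=2, a=2520)
            go(t=1, a=5040)
            -> return 5040
          -> return 5040
        -> return 5040
      -> return 5040
    -> return 5040
  -> return 5040
-> return 5040

Final answer: 5040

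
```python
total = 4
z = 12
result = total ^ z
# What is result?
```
Trace:
  total=4
  total=4, z=12
  total=4, z=12, result=8

Final answer: 8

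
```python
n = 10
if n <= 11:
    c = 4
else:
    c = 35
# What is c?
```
Trace:
  n=10
  n=10, c=4

Final answer: 4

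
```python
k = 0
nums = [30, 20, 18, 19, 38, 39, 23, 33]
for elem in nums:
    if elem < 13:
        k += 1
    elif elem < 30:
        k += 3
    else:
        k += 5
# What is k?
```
Trace:
  k=0
  k=5, elem=30
  k=8, elem=20
  k=11, elem=18
  k=14, elem=19
  k=19, elem=38
  k=24, elem=39
  k=27, elem=23
  k=32, elem=33

Final answer: 32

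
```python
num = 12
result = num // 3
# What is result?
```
Trace:
  num=12
  num=12, result=4

Final answer: 4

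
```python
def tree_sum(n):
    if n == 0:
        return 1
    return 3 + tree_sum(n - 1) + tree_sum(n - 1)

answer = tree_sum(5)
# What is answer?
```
Call trace (a repeated sub-call is expanded the first time; later identical calls just restate its return value):
tree_sum(n=5)
  tree_sum(n=4)
    tree_sum(n=3)
      tree_sum(n=2)
        tree_sum(n=1)
          tree_sum(n=0)
          -> return 1
          tree_sum(n=0)
          -> return 1
        -> return 5
        tree_sum(n=1) -> return 5  (same call as traced above)
      -> return 13
      tree_sum(n=2) -> return 13  (same call as traced above)
    -> return 29
    tree_sum(n=3) -> return 29  (same call as traced above)
  -> return 61
  tree_sum(n=4) -> return 61  (same call as traced above)
-> return 125

Final answer: 125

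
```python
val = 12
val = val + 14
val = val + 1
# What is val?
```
Trace:
  val=12
  val=26
  val=27

Final answer: 27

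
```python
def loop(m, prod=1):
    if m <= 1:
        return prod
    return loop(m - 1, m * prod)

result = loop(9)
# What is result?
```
Call trace:
loop(m=9, prod=1)
  loop(m=8, prod=9)
    loop(m=7, prod=72)
      loop(m=6, prod=504)
        loop(m=5, prod=3024)
          loop(m=4, prod=15120)
            loop(m=3, prod=60480)
              loop(m=2, prod=181440)
                loop(m=1, prod=362880)
                -> return 362880
              -> return 362880
            -> return 362880
          -> return 362880
        -> return 362880
      -> return 362880
    -> return 362880
  -> return 362880
-> return 362880

Final answer: 362880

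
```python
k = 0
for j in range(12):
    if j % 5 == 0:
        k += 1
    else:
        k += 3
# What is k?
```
Trace:
  k=0
  k=1, j=0
  k=4, j=1
  k=7, j=2
  k=10, j=3
  k=13, j=4
  k=14, j=5
  k=17, j=6
  k=20, j=7
  k=23, j=8
  k=26, j=9
  k=27, j=10
  k=30, j=11

Final answer: 30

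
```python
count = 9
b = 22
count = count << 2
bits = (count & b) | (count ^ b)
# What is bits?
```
Trace:
  count=9
  count=9, b=22
  count=36, b=22
  count=36, b=22, bits=54

Final answer: 54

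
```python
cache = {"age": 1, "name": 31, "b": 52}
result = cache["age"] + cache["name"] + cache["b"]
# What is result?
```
Trace:
  cache={'age': 1, 'name': 31, 'b': 52}
  cache={'age': 1, 'name': 31, 'b': 52}, result=84

Final answer: 84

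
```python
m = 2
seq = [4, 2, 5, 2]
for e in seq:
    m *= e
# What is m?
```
Trace:
  m=2
  m=8, e=4
  m=16, e=2
  m=80, e=5
  m=160, e=2

Final answer: 160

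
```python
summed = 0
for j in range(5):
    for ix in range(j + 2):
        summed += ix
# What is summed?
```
Trace:
  summed=0
  summed=0, j=0, ix=0
  summed=1, j=0, ix=1
  summed=1, j=1, ix=0
  summed=2, j=1, ix=1
  summed=4, j=1, ix=2
  summed=4, j=2, ix=0
  summed=5, j=2, ix=1
  summed=7, j=2, ix=2
  summed=10, j=2, ix=3
  summed=10, j=3, ix=0
  summed=11, j=3, ix=1
  summed=13, j=3, ix=2
  summed=16, j=3, ix=3
  summed=20, j=3, ix=4
  summed=20, j=4, ix=0
  summed=21, j=4, ix=1
  summed=23, j=4, ix=2
  summed=26, j=4, ix=3
  summed=30, j=4, ix=4
  summed=35, j=4, ix=5

Final answer: 35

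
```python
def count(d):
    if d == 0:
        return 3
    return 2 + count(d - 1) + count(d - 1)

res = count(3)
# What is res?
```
Call trace (a repeated sub-call is expanded the first time; later identical calls just restate its return value):
count(d=3)
  count(d=2)
    count(d=1)
      count(d=0)
      -> return 3
      count(d=0)
      -> return 3
    -> return 8
    count(d=1) -> return 8  (same call as traced above)
  -> return 18
  count(d=2) -> return 18  (same call as traced above)
-> return 38

Final answer: 38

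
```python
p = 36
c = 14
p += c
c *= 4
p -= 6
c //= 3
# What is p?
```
Trace:
  p=36
  p=36, c=14
  p=50, c=14
  p=50, c=56
  p=44, c=56
  p=44, c=18

Final answer: 44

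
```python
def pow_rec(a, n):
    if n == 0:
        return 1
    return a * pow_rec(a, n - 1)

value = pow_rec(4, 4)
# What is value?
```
Call trace:
pow_rec(a=4, n=4)
  pow_rec(a=4, n=3)
    pow_rec(a=4, n=2)
      pow_rec(a=4, n=1)
        pow_rec(a=4, n=0)
        -> return 1
      -> return 4
    -> return 16
  -> return 64
-> return 256

Final answer: 256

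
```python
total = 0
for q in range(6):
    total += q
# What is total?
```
Trace:
  total=0
  total=0, q=0
  total=1, q=1
  total=3, q=2
  total=6, q=3
  total=10, q=4
  total=15, q=5

Final answer: 15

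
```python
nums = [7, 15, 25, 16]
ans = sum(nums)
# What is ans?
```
Trace:
  nums=[7, 15, 25, 16]
  nums=[7, 15, 25, 16], ans=63

Final answer: 63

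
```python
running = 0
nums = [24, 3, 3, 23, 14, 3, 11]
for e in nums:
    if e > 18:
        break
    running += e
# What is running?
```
Trace:
  running=0
  running=0, e=24

Final answer: 0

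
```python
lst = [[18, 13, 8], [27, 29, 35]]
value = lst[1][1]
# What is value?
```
Trace:
  lst=[[18, 13, 8], [27, 29, 35]]
  lst=[[18, 13, 8], [27, 29, 35]], value=29

Final answer: 29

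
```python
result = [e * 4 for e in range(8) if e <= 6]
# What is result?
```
Trace:
  e=0
  e=1
  e=2
  e=3
  e=4
  e=5
  e=6
  e=7
  result=[0, 4, 8, 12, 16, 20, 24]

Final answer: [0, 4, 8, 12, 16, 20, 24]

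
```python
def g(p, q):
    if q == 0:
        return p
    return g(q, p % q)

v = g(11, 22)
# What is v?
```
Call trace:
g(p=11, q=22)
  g(p=22, q=11)
    g(p=11, q=0)
    -> return 11
  -> return 11
-> return 11

Final answer: 11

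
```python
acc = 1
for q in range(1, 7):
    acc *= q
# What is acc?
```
Trace:
  acc=1
  acc=1, q=1
  acc=2, q=2
  acc=6, q=3
  acc=24, q=4
  acc=120, q=5
  acc=720, q=6

Final answer: 720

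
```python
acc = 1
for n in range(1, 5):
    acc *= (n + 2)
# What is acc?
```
Trace:
  acc=1
  acc=3, n=1
  acc=12, n=2
  acc=60, n=3
  acc=360, n=4

Final answer: 360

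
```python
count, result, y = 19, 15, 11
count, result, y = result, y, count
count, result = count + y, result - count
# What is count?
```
Trace:
  count=19, result=15, y=11
  count=15, result=11, y=19
  count=34, result=-4, y=19

Final answer: 34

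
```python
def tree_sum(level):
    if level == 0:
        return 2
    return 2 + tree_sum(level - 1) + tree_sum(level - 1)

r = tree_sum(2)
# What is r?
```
Call trace (a repeated sub-call is expanded the first time; later identical calls just restate its return value):
tree_sum(level=2)
  tree_sum(level=1)
    tree_sum(level=0)
    -> return 2
    tree_sum(level=0)
    -> return 2
  -> return 6
  tree_sum(level=1) -> return 6  (same call as traced above)
-> return 14

Final answer: 14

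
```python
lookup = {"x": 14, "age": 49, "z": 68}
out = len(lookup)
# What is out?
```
Trace:
  lookup={'x': 14, 'age': 49, 'z': 68}
  lookup={'x': 14, 'age': 49, 'z': 68}, out=3

Final answer: 3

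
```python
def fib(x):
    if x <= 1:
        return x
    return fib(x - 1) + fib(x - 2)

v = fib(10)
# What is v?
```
Call trace (a repeated sub-call is expanded the first time; later identical calls just restate its return value):
fib(x=10)
  fib(x=9)
    fib(x=8)
      fib(x=7)
        fib(x=6)
          fib(x=5)
            fib(x=4)
              fib(x=3)
                fib(x=2)
                  fib(x=1)
                  -> return 1
                  fib(x=0)
                  -> return 0
                -> return 1
                fib(x=1)
                -> return 1
              -> return 2
              fib(x=2) -> return 1  (same call as traced above)
            -> return 3
            fib(x=3) -> return 2  (same call as traced above)
          -> return 5
          fib(x=4) -> return 3  (same call as traced above)
        -> return 8
        fib(x=5) -> return 5  (same call as traced above)
      -> return 13
      fib(x=6) -> return 8  (same call as traced above)
    -> return 21
    fib(x=7) -> return 13  (same call as traced above)
  -> return 34
  fib(x=8) -> return 21  (same call as traced above)
-> return 55

Final answer: 55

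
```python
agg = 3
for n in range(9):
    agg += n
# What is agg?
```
Trace:
  agg=3
  agg=3, n=0
  agg=4, n=1
  agg=6, n=2
  agg=9, n=3
  agg=13, n=4
  agg=18, n=5
  agg=24, n=6
  agg=31, n=7
  agg=39, n=8

Final answer: 39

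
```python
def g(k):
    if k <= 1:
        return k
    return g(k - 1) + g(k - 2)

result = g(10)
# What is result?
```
Call trace (a repeated sub-call is expanded the first time; later identical calls just restate its return value):
g(k=10)
  g(k=9)
    g(k=8)
      g(k=7)
        g(k=6)
          g(k=5)
            g(k=4)
              g(k=3)
                g(k=2)
                  g(k=1)
                  -> return 1
                  g(k=0)
                  -> return 0
                -> return 1
                g(k=1)
                -> return 1
              -> return 2
              g(k=2) -> return 1  (same call as traced above)
            -> return 3
            g(k=3) -> return 2  (same call as traced above)
          -> return 5
          g(k=4) -> return 3  (same call as traced above)
        -> return 8
        g(k=5) -> return 5  (same call as traced above)
      -> return 13
      g(k=6) -> return 8  (same call as traced above)
    -> return 21
    g(k=7) -> return 13  (same call as traced above)
  -> return 34
  g(k=8) -> return 21  (same call as traced above)
-> return 55

Final answer: 55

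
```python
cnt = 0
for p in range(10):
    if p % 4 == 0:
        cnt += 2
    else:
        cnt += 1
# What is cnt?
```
Trace:
  cnt=0
  cnt=2, p=0
  cnt=3, p=1
  cnt=4, p=2
  cnt=5, p=3
  cnt=7, p=4
  cnt=8, p=5
  cnt=9, p=6
  cnt=10, p=7
  cnt=12, p=8
  cnt=13, p=9

Final answer: 13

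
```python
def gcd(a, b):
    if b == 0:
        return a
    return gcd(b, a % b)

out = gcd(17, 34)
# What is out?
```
Call trace:
gcd(a=17, b=34)
  gcd(a=34, b=17)
    gcd(a=17, b=0)
    -> return 17
  -> return 17
-> return 17

Final answer: 17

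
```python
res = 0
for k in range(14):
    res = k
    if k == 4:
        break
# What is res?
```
Trace:
  res=0
  res=0, k=0
  res=1, k=1
  res=2, k=2
  res=3, k=3
  res=4, k=4

Final answer: 4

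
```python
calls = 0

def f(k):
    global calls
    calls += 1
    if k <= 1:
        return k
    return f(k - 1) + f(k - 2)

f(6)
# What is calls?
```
Call trace (a repeated sub-call is expanded the first time; later identical calls just restate its return value):
f(k=6)
  f(k=5)
    f(k=4)
      f(k=3)
        f(k=2)
          f(k=1)
          -> return 1
          f(k=0)
          -> return 0
        -> return 1
        f(k=1)
        -> return 1
      -> return 2
      f(k=2) -> return 1  (same call as traced above)
    -> return 3
    f(k=3) -> return 2  (same call as traced above)
  -> return 5
  f(k=4) -> return 3  (same call as traced above)
-> return 8

calls is incremented once per call, so count the calls in each subtree. Let C(k) = number of calls made by f(k).
C(0) = C(1) = 1 (base case, no recursion); C(k) = 1 + C(k - 1) + C(k - 2) otherwise.
C(2) = 1 + C(1) + C(0) = 1 + 1 + 1 = 3
C(3) = 1 + C(2) + C(1) = 1 + 3 + 1 = 5
C(4) = 1 + C(3) + C(2) = 1 + 5 + 3 = 9
C(5) = 1 + C(4) + C(3) = 1 + 9 + 5 = 15
C(6) = 1 + C(5) + C(4) = 1 + 15 + 9 = 25
calls = C(6) = 25

Final answer: 25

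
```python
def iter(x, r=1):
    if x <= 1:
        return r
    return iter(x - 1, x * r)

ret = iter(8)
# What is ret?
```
Call trace:
iter(x=8, r=1)
  iter(x=7, r=8)
    iter(x=6, r=56)
      iter(x=5, r=336)
        iter(x=4, r=1680)
          iter(x=3, r=6720)
            iter(x=2, r=20160)
              iter(x=1, r=40320)
              -> return 40320
            -> return 40320
          -> return 40320
        -> return 40320
      -> return 40320
    -> return 40320
  -> return 40320
-> return 40320

Final answer: 40320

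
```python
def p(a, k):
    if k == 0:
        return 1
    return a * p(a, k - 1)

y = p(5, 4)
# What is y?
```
Call trace:
p(a=5, k=4)
  p(a=5, k=3)
    p(a=5, k=2)
      p(a=5, k=1)
        p(a=5, k=0)
        -> return 1
      -> return 5
    -> return 25
  -> return 125
-> return 625

Final answer: 625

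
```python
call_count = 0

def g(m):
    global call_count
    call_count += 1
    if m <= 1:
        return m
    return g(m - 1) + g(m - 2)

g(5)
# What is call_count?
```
Call trace (a repeated sub-call is expanded the first time; later identical calls just restate its return value):
g(m=5)
  g(m=4)
    g(m=3)
      g(m=2)
        g(m=1)
        -> return 1
        g(m=0)
        -> return 0
      -> return 1
      g(m=1)
      -> return 1
    -> return 2
    g(m=2) -> return 1  (same call as traced above)
  -> return 3
  g(m=3) -> return 2  (same call as traced above)
-> return 5

call_count is incremented once per call, so count the calls in each subtree. Let C(m) = number of calls made by g(m).
C(0) = C(1) = 1 (base case, no recursion); C(m) = 1 + C(m - 1) + C(m - 2) otherwise.
C(2) = 1 + C(1) + C(0) = 1 + 1 + 1 = 3
C(3) = 1 + C(2) + C(1) = 1 + 3 + 1 = 5
C(4) = 1 + C(3) + C(2) = 1 + 5 + 3 = 9
C(5) = 1 + C(4) + C(3) = 1 + 9 + 5 = 15
call_count = C(5) = 15

Final answer: 15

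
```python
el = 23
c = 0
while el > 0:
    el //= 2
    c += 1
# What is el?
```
Trace:
  el=23
  el=23, c=0
  el=11, c=1
  el=5, c=2
  el=2, c=3
  el=1, c=4
  el=0, c=5

Final answer: 0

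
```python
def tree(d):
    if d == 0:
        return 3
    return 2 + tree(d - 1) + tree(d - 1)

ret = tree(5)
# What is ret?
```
Call trace (a repeated sub-call is expanded the first time; later identical calls just restate its return value):
tree(d=5)
  tree(d=4)
    tree(d=3)
      tree(d=2)
        tree(d=1)
          tree(d=0)
          -> return 3
          tree(d=0)
          -> return 3
        -> return 8
        tree(d=1) -> return 8  (same call as traced above)
      -> return 18
      tree(d=2) -> return 18  (same call as traced above)
    -> return 38
    tree(d=3) -> return 38  (same call as traced above)
  -> return 78
  tree(d=4) -> return 78  (same call as traced above)
-> return 158

Final answer: 158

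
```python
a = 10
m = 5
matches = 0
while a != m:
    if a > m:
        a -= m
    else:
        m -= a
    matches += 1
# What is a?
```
Trace:
  a=10
  a=10, m=5
  a=10, m=5, matches=0
  a=5, m=5, matches=1

Final answer: 5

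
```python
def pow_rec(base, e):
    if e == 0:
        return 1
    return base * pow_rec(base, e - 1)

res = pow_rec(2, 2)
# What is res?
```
Call trace:
pow_rec(base=2, e=2)
  pow_rec(base=2, e=1)
    pow_rec(base=2, e=0)
    -> return 1
  -> return 2
-> return 4

Final answer: 4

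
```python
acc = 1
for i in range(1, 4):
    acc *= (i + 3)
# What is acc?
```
Trace:
  acc=1
  acc=4, i=1
  acc=20, i=2
  acc=120, i=3

Final answer: 120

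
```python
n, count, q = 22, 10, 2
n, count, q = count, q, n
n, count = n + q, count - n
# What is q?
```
Trace:
  n=22, count=10, q=2
  n=10, count=2, q=22
  n=32, count=-8, q=22

Final answer: 22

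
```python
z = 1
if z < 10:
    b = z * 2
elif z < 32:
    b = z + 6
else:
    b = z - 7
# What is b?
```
Trace:
  z=1
  z=1, b=2

Final answer: 2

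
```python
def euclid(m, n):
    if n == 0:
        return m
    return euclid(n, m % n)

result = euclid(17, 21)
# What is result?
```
Call trace:
euclid(m=17, n=21)
  euclid(m=21, n=17)
    euclid(m=17, n=4)
      euclid(m=4, n=1)
        euclid(m=1, n=0)
        -> return 1
      -> return 1
    -> return 1
  -> return 1
-> return 1

Final answer: 1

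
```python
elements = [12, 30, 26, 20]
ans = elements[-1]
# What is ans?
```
Trace:
  elements=[12, 30, 26, 20]
  elements=[12, 30, 26, 20], ans=20

Final answer: 20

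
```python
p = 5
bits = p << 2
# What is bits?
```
Trace:
  p=5
  p=5, bits=20

Final answer: 20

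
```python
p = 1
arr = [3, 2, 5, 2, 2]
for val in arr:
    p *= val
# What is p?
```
Trace:
  p=1
  p=3, val=3
  p=6, val=2
  p=30, val=5
  p=60, val=2
  p=120, val=2

Final answer: 120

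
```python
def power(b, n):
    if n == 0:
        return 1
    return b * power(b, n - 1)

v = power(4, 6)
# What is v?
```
Call trace:
power(b=4, n=6)
  power(b=4, n=5)
    power(b=4, n=4)
      power(b=4, n=3)
        power(b=4, n=2)
          power(b=4, n=1)
            power(b=4, n=0)
            -> return 1
          -> return 4
        -> return 16
      -> return 64
    -> return 256
  -> return 1024
-> return 4096

Final answer: 4096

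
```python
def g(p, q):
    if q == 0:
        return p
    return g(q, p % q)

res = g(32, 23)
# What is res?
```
Call trace:
g(p=32, q=23)
  g(p=23, q=9)
    g(p=9, q=5)
      g(p=5, q=4)
        g(p=4, q=1)
          g(p=1, q=0)
          -> return 1
        -> return 1
      -> return 1
    -> return 1
  -> return 1
-> return 1

Final answer: 1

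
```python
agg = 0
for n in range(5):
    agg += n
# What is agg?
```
Trace:
  agg=0
  agg=0, n=0
  agg=1, n=1
  agg=3, n=2
  agg=6, n=3
  agg=10, n=4

Final answer: 10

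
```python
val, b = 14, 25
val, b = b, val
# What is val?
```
Trace:
  val=14, b=25
  val=25, b=14

Final answer: 25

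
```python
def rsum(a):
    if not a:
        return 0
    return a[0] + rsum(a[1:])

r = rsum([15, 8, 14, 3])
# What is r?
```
Call trace:
rsum(a=[15, 8, 14, 3])
  rsum(a=[8, 14, 3])
    rsum(a=[14, 3])
      rsum(a=[3])
        rsum(a=[])
        -> return 0
      -> return 3
    -> return 17
  -> return 25
-> return 40

Final answer: 40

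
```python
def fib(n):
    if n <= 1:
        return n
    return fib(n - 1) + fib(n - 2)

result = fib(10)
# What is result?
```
Call trace (a repeated sub-call is expanded the first time; later identical calls just restate its return value):
fib(n=10)
  fib(n=9)
    fib(n=8)
      fib(n=7)
        fib(n=6)
          fib(n=5)
            fib(n=4)
              fib(n=3)
                fib(n=2)
                  fib(n=1)
                  -> return 1
                  fib(n=0)
                  -> return 0
                -> return 1
                fib(n=1)
                -> return 1
              -> return 2
              fib(n=2) -> return 1  (same call as traced above)
            -> return 3
            fib(n=3) -> return 2  (same call as traced above)
          -> return 5
          fib(n=4) -> return 3  (same call as traced above)
        -> return 8
        fib(n=5) -> return 5  (same call as traced above)
      -> return 13
      fib(n=6) -> return 8  (same call as traced above)
    -> return 21
    fib(n=7) -> return 13  (same call as traced above)
  -> return 34
  fib(n=8) -> return 21  (same call as traced above)
-> return 55

Final answer: 55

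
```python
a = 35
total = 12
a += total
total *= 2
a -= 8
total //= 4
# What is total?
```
Trace:
  a=35
  a=35, total=12
  a=47, total=12
  a=47, total=24
  a=39, total=24
  a=39, total=6

Final answer: 6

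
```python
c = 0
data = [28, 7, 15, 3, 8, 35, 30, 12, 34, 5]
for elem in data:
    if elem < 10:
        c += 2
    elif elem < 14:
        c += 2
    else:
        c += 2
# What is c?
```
Trace:
  c=0
  c=2, elem=28
  c=4, elem=7
  c=6, elem=15
  c=8, elem=3
  c=10, elem=8
  c=12, elem=35
  c=14, elem=30
  c=16, elem=12
  c=18, elem=34
  c=20, elem=5

Final answer: 20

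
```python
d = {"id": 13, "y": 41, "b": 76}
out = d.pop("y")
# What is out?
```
Trace:
  d={'id': 13, 'y': 41, 'b': 76}
  d={'id': 13, 'b': 76}, out=41

Final answer: 41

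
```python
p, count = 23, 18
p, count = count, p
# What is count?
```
Trace:
  p=23, count=18
  p=18, count=23

Final answer: 23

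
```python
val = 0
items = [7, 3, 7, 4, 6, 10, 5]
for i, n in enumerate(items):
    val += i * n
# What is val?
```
Trace:
  val=0
  val=0, i=0, n=7
  val=3, i=1, n=3
  val=17, i=2, n=7
  val=29, i=3, n=4
  val=53, i=4, n=6
  val=103, i=5, n=10
  val=133, i=6, n=5

Final answer: 133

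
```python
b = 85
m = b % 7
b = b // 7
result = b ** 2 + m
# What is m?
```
Trace:
  b=85
  b=85, m=1
  b=12, m=1
  b=12, m=1, result=145

Final answer: 1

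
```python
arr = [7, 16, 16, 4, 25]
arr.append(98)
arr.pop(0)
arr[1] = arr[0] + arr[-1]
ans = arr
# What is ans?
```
Trace:
  arr=[7, 16, 16, 4, 25]
  arr=[7, 16, 16, 4, 25, 98]
  arr=[16, 16, 4, 25, 98]
  arr=[16, 114, 4, 25, 98]
  arr=[16, 114, 4, 25, 98], ans=[16, 114, 4, 25, 98]

Final answer: [16, 114, 4, 25, 98]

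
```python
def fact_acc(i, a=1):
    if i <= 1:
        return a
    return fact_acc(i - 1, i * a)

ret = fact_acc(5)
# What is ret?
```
Call trace:
fact_acc(i=5, a=1)
  fact_acc(i=4, a=5)
    fact_acc(i=3, a=20)
      fact_acc(i=2, a=60)
        fact_acc(i=1, a=120)
        -> return 120
      -> return 120
    -> return 120
  -> return 120
-> return 120

Final answer: 120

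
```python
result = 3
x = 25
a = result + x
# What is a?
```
Trace:
  result=3
  result=3, x=25
  result=3, x=25, a=28

Final answer: 28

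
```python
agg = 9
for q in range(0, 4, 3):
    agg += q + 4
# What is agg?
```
Trace:
  agg=9
  agg=13, q=0
  agg=20, q=3

Final answer: 20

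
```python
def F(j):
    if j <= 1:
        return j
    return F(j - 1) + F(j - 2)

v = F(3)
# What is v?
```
Call trace:
F(j=3)
  F(j=2)
    F(j=1)
    -> return 1
    F(j=0)
    -> return 0
  -> return 1
  F(j=1)
  -> return 1
-> return 2

Final answer: 2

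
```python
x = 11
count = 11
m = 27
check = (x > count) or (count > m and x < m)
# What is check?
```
Trace:
  x=11
  x=11, count=11
  x=11, count=11, m=27
  x=11, count=11, m=27, check=False

Final answer: False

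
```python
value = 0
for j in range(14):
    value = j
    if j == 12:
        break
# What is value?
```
Trace:
  value=0
  value=0, j=0
  value=1, j=1
  value=2, j=2
  value=3, j=3
  value=4, j=4
  value=5, j=5
  value=6, j=6
  value=7, j=7
  value=8, j=8
  value=9, j=9
  value=10, j=10
  value=11, j=11
  value=12, j=12

Final answer: 12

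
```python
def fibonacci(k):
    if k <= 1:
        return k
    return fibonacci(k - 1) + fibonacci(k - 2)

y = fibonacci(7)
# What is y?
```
Call trace (a repeated sub-call is expanded the first time; later identical calls just restate its return value):
fibonacci(k=7)
  fibonacci(k=6)
    fibonacci(k=5)
      fibonacci(k=4)
        fibonacci(k=3)
          fibonacci(k=2)
            fibonacci(k=1)
            -> return 1
            fibonacci(k=0)
            -> return 0
          -> return 1
          fibonacci(k=1)
          -> return 1
        -> return 2
        fibonacci(k=2) -> return 1  (same call as traced above)
      -> return 3
      fibonacci(k=3) -> return 2  (same call as traced above)
    -> return 5
    fibonacci(k=4) -> return 3  (same call as traced above)
  -> return 8
  fibonacci(k=5) -> return 5  (same call as traced above)
-> return 13

Final answer: 13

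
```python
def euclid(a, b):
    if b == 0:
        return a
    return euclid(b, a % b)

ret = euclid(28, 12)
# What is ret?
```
Call trace:
euclid(a=28, b=12)
  euclid(a=12, b=4)
    euclid(a=4, b=0)
    -> return 4
  -> return 4
-> return 4

Final answer: 4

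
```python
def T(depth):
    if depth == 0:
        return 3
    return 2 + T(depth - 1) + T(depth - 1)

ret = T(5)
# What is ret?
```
Call trace (a repeated sub-call is expanded the first time; later identical calls just restate its return value):
T(depth=5)
  T(depth=4)
    T(depth=3)
      T(depth=2)
        T(depth=1)
          T(depth=0)
          -> return 3
          T(depth=0)
          -> return 3
        -> return 8
        T(depth=1) -> return 8  (same call as traced above)
      -> return 18
      T(depth=2) -> return 18  (same call as traced above)
    -> return 38
    T(depth=3) -> return 38  (same call as traced above)
  -> return 78
  T(depth=4) -> return 78  (same call as traced above)
-> return 158

Final answer: 158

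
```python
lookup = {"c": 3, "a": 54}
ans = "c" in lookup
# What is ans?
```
Trace:
  lookup={'c': 3, 'a': 54}
  lookup={'c': 3, 'a': 54}, ans=True

Final answer: True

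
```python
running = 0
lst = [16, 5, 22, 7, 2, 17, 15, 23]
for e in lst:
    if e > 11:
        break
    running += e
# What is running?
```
Trace:
  running=0
  running=0, e=16

Final answer: 0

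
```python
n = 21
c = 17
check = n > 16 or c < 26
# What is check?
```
Trace:
  n=21
  n=21, c=17
  n=21, c=17, check=True

Final answer: True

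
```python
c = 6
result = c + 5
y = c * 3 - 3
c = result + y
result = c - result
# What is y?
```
Trace:
  c=6
  c=6, result=11
  c=6, result=11, y=15
  c=26, result=11, y=15
  c=26, result=15, y=15

Final answer: 15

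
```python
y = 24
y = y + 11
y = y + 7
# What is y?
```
Trace:
  y=24
  y=35
  y=42

Final answer: 42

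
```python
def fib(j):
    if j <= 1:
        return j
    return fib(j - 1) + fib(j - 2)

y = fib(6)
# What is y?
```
Call trace (a repeated sub-call is expanded the first time; later identical calls just restate its return value):
fib(j=6)
  fib(j=5)
    fib(j=4)
      fib(j=3)
        fib(j=2)
          fib(j=1)
          -> return 1
          fib(j=0)
          -> return 0
        -> return 1
        fib(j=1)
        -> return 1
      -> return 2
      fib(j=2) -> return 1  (same call as traced above)
    -> return 3
    fib(j=3) -> return 2  (same call as traced above)
  -> return 5
  fib(j=4) -> return 3  (same call as traced above)
-> return 8

Final answer: 8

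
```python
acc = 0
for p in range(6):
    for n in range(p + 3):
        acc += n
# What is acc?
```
Trace:
  acc=0
  acc=0, p=0, n=0
  acc=1, p=0, n=1
  acc=3, p=0, n=2
  acc=3, p=1, n=0
  acc=4, p=1, n=1
  acc=6, p=1, n=2
  acc=9, p=1, n=3
  acc=9, p=2, n=0
  acc=10, p=2, n=1
  acc=12, p=2, n=2
  acc=15, p=2, n=3
  acc=19, p=2, n=4
  acc=19, p=3, n=0
  acc=20, p=3, n=1
  acc=22, p=3, n=2
  acc=25, p=3, n=3
  acc=29, p=3, n=4
  acc=34, p=3, n=5
  acc=34, p=4, n=0
  acc=35, p=4, n=1
  acc=37, p=4, n=2
  acc=40, p=4, n=3
  acc=44, p=4, n=4
  acc=49, p=4, n=5
  acc=55, p=4, n=6
  acc=55, p=5, n=0
  acc=56, p=5, n=1
  acc=58, p=5, n=2
  acc=61, p=5, n=3
  acc=65, p=5, n=4
  acc=70, p=5, n=5
  acc=76, p=5, n=6
  acc=83, p=5, n=7

Final answer: 83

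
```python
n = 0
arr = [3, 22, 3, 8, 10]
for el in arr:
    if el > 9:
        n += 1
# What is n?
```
Trace:
  n=0
  n=0, el=3
  n=1, el=22
  n=1, el=3
  n=1, el=8
  n=2, el=10

Final answer: 2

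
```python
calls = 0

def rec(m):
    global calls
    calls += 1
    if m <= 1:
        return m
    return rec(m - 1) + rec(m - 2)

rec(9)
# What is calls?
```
Call trace (a repeated sub-call is expanded the first time; later identical calls just restate its return value):
rec(m=9)
  rec(m=8)
    rec(m=7)
      rec(m=6)
        rec(m=5)
          rec(m=4)
            rec(m=3)
              rec(m=2)
                rec(m=1)
                -> return 1
                rec(m=0)
                -> return 0
              -> return 1
              rec(m=1)
              -> return 1
            -> return 2
            rec(m=2) -> return 1  (same call as traced above)
          -> return 3
          rec(m=3) -> return 2  (same call as traced above)
        -> return 5
        rec(m=4) -> return 3  (same call as traced above)
      -> return 8
      rec(m=5) -> return 5  (same call as traced above)
    -> return 13
    rec(m=6) -> return 8  (same call as traced above)
  -> return 21
  rec(m=7) -> return 13  (same call as traced above)
-> return 34

calls is incremented once per call, so count the calls in each subtree. Let C(m) = number of calls made by rec(m).
C(0) = C(1) = 1 (base case, no recursion); C(m) = 1 + C(m - 1) + C(m - 2) otherwise.
C(2) = 1 + C(1) + C(0) = 1 + 1 + 1 = 3
C(3) = 1 + C(2) + C(1) = 1 + 3 + 1 = 5
C(4) = 1 + C(3) + C(2) = 1 + 5 + 3 = 9
C(5) = 1 + C(4) + C(3) = 1 + 9 + 5 = 15
C(6) = 1 + C(5) + C(4) = 1 + 15 + 9 = 25
C(7) = 1 + C(6) + C(5) = 1 + 25 + 15 = 41
C(8) = 1 + C(7) + C(6) = 1 + 41 + 25 = 67
C(9) = 1 + C(8) + C(7) = 1 + 67 + 41 = 109
calls = C(9) = 109

Final answer: 109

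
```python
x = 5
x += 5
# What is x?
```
Trace:
  x=5
  x=10

Final answer: 10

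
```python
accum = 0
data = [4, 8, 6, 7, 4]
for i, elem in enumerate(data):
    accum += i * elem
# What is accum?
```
Trace:
  accum=0
  accum=0, i=0, elem=4
  accum=8, i=1, elem=8
  accum=20, i=2, elem=6
  accum=41, i=3, elem=7
  accum=57, i=4, elem=4

Final answer: 57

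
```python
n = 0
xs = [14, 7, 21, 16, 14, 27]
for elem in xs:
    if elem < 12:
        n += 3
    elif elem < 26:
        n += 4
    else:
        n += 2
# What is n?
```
Trace:
  n=0
  n=4, elem=14
  n=7, elem=7
  n=11, elem=21
  n=15, elem=16
  n=19, elem=14
  n=21, elem=27

Final answer: 21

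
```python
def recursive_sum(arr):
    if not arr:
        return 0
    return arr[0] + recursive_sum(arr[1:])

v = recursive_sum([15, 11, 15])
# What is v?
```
Call trace:
recursive_sum(arr=[15, 11, 15])
  recursive_sum(arr=[11, 15])
    recursive_sum(arr=[15])
      recursive_sum(arr=[])
      -> return 0
    -> return 15
  -> return 26
-> return 41

Final answer: 41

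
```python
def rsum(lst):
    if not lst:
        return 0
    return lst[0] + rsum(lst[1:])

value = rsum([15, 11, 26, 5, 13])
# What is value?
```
Call trace:
rsum(lst=[15, 11, 26, 5, 13])
  rsum(lst=[11, 26, 5, 13])
    rsum(lst=[26, 5, 13])
      rsum(lst=[5, 13])
        rsum(lst=[13])
          rsum(lst=[])
          -> return 0
        -> return 13
      -> return 18
    -> return 44
  -> return 55
-> return 70

Final answer: 70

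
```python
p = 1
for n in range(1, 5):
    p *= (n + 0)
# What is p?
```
Trace:
  p=1
  p=1, n=1
  p=2, n=2
  p=6, n=3
  p=24, n=4

Final answer: 24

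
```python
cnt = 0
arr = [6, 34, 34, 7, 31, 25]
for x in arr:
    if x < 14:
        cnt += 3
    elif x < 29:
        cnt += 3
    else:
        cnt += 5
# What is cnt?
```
Trace:
  cnt=0
  cnt=3, x=6
  cnt=8, x=34
  cnt=13, x=34
  cnt=16, x=7
  cnt=21, x=31
  cnt=24, x=25

Final answer: 24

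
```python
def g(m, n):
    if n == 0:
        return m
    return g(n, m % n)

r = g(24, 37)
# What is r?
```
Call trace:
g(m=24, n=37)
  g(m=37, n=24)
    g(m=24, n=13)
      g(m=13, n=11)
        g(m=11, n=2)
          g(m=2, n=1)
            g(m=1, n=0)
            -> return 1
          -> return 1
        -> return 1
      -> return 1
    -> return 1
  -> return 1
-> return 1

Final answer: 1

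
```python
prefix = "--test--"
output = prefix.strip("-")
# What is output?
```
Trace:
  prefix='--test--'
  prefix='--test--', output='test'

Final answer: 'test'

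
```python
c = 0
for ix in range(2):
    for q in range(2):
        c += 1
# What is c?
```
Trace:
  c=0
  c=1, ix=0, q=0
  c=2, ix=0, q=1
  c=3, ix=1, q=0
  c=4, ix=1, q=1

Final answer: 4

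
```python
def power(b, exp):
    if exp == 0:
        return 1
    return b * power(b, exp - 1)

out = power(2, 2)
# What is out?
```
Call trace:
power(b=2, exp=2)
  power(b=2, exp=1)
    power(b=2, exp=0)
    -> return 1
  -> return 2
-> return 4

Final answer: 4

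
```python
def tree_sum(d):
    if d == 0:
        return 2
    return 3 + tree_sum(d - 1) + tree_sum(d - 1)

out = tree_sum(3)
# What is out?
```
Call trace (a repeated sub-call is expanded the first time; later identical calls just restate its return value):
tree_sum(d=3)
  tree_sum(d=2)
    tree_sum(d=1)
      tree_sum(d=0)
      -> return 2
      tree_sum(d=0)
      -> return 2
    -> return 7
    tree_sum(d=1) -> return 7  (same call as traced above)
  -> return 17
  tree_sum(d=2) -> return 17  (same call as traced above)
-> return 37

Final answer: 37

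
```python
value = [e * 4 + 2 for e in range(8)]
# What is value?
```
Trace:
  e=0
  e=1
  e=2
  e=3
  e=4
  e=5
  e=6
  e=7
  value=[2, 6, 10, 14, 18, 22, 26, 30]

Final answer: [2, 6, 10, 14, 18, 22, 26, 30]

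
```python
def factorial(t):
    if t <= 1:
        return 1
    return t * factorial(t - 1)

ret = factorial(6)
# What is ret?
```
Call trace:
factorial(t=6)
  factorial(t=5)
    factorial(t=4)
      factorial(t=3)
        factorial(t=2)
          factorial(t=1)
          -> return 1
        -> return 2
      -> return 6
    -> return 24
  -> return 120
-> return 720

Final answer: 720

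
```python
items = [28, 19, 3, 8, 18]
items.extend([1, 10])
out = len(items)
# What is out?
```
Trace:
  items=[28, 19, 3, 8, 18]
  items=[28, 19, 3, 8, 18, 1, 10]
  items=[28, 19, 3, 8, 18, 1, 10], out=7

Final answer: 7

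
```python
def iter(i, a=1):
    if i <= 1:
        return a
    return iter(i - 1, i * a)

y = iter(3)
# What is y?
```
Call trace:
iter(i=3, a=1)
  iter(i=2, a=3)
    iter(i=1, a=6)
    -> return 6
  -> return 6
-> return 6

Final answer: 6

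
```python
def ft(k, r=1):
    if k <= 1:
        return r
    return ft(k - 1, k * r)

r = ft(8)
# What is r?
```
Call trace:
ft(k=8, r=1)
  ft(k=7, r=8)
    ft(k=6, r=56)
      ft(k=5, r=336)
        ft(k=4, r=1680)
          ft(k=3, r=6720)
            ft(k=2, r=20160)
              ft(k=1, r=40320)
              -> return 40320
            -> return 40320
          -> return 40320
        -> return 40320
      -> return 40320
    -> return 40320
  -> return 40320
-> return 40320

Final answer: 40320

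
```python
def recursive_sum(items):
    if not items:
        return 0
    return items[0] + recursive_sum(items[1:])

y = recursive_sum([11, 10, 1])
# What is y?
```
Call trace:
recursive_sum(items=[11, 10, 1])
  recursive_sum(items=[10, 1])
    recursive_sum(items=[1])
      recursive_sum(items=[])
      -> return 0
    -> return 1
  -> return 11
-> return 22

Final answer: 22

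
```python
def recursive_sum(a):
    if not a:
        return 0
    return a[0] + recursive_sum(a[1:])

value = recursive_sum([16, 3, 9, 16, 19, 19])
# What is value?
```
Call trace:
recursive_sum(a=[16, 3, 9, 16, 19, 19])
  recursive_sum(a=[3, 9, 16, 19, 19])
    recursive_sum(a=[9, 16, 19, 19])
      recursive_sum(a=[16, 19, 19])
        recursive_sum(a=[19, 19])
          recursive_sum(a=[19])
            recursive_sum(a=[])
            -> return 0
          -> return 19
        -> return 38
      -> return 54
    -> return 63
  -> return 66
-> return 82

Final answer: 82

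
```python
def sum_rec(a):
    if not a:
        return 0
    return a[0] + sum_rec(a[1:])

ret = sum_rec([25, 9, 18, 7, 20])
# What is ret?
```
Call trace:
sum_rec(a=[25, 9, 18, 7, 20])
  sum_rec(a=[9, 18, 7, 20])
    sum_rec(a=[18, 7, 20])
      sum_rec(a=[7, 20])
        sum_rec(a=[20])
          sum_rec(a=[])
          -> return 0
        -> return 20
      -> return 27
    -> return 45
  -> return 54
-> return 79

Final answer: 79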